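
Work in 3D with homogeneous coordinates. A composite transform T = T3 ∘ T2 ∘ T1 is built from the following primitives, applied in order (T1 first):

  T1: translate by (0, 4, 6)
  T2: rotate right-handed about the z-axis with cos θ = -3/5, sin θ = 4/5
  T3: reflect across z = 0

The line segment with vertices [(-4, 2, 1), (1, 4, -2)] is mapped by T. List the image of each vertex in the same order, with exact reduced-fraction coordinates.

T1 translate by (0, 4, 6): (-4, 2, 1) → (-4, 6, 7); (1, 4, -2) → (1, 8, 4)
T2 rotate right-handed about the z-axis with cos θ = -3/5, sin θ = 4/5: (-4, 6, 7) → (-12/5, -34/5, 7); (1, 8, 4) → (-7, -4, 4)
T3 reflect across z = 0: (-12/5, -34/5, 7) → (-12/5, -34/5, -7); (-7, -4, 4) → (-7, -4, -4)

image vertices: (-12/5, -34/5, -7), (-7, -4, -4)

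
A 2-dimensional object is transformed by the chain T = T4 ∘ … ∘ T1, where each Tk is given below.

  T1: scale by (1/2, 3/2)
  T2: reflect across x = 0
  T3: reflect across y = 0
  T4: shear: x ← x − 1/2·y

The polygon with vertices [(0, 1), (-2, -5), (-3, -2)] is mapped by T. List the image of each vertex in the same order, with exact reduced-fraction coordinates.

image vertices: (3/4, -3/2), (-11/4, 15/2), (0, 3)

T1 scale by (1/2, 3/2): (0, 1) → (0, 3/2); (-2, -5) → (-1, -15/2); (-3, -2) → (-3/2, -3)
T2 reflect across x = 0: (0, 3/2) → (0, 3/2); (-1, -15/2) → (1, -15/2); (-3/2, -3) → (3/2, -3)
T3 reflect across y = 0: (0, 3/2) → (0, -3/2); (1, -15/2) → (1, 15/2); (3/2, -3) → (3/2, 3)
T4 shear: x ← x − 1/2·y: (0, -3/2) → (3/4, -3/2); (1, 15/2) → (-11/4, 15/2); (3/2, 3) → (0, 3)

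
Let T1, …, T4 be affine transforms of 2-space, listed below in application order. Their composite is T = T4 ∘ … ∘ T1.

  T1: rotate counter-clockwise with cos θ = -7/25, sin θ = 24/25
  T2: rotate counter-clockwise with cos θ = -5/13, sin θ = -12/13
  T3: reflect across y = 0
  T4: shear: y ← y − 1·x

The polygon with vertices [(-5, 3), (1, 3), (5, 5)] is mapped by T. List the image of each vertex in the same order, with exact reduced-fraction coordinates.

image vertices: (-1507/325, 358/325), (431/325, -1364/325), (359/65, -646/65)

T1 rotate counter-clockwise with cos θ = -7/25, sin θ = 24/25: (-5, 3) → (-37/25, -141/25); (1, 3) → (-79/25, 3/25); (5, 5) → (-31/5, 17/5)
T2 rotate counter-clockwise with cos θ = -5/13, sin θ = -12/13: (-37/25, -141/25) → (-1507/325, 1149/325); (-79/25, 3/25) → (431/325, 933/325); (-31/5, 17/5) → (359/65, 287/65)
T3 reflect across y = 0: (-1507/325, 1149/325) → (-1507/325, -1149/325); (431/325, 933/325) → (431/325, -933/325); (359/65, 287/65) → (359/65, -287/65)
T4 shear: y ← y − 1·x: (-1507/325, -1149/325) → (-1507/325, 358/325); (431/325, -933/325) → (431/325, -1364/325); (359/65, -287/65) → (359/65, -646/65)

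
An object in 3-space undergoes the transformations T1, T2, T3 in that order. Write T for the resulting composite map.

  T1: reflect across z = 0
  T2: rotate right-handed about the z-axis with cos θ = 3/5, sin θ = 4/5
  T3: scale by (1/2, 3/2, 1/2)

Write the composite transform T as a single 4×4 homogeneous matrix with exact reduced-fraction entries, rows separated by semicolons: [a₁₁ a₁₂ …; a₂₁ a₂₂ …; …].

T = [3/10 -2/5 0 0; 6/5 9/10 0 0; 0 0 -1/2 0; 0 0 0 1]

T1 = [1 0 0 0; 0 1 0 0; 0 0 -1 0; 0 0 0 1]
T2·T1 = [3/5 -4/5 0 0; 4/5 3/5 0 0; 0 0 -1 0; 0 0 0 1]
T3·…·T1 = [3/10 -2/5 0 0; 6/5 9/10 0 0; 0 0 -1/2 0; 0 0 0 1]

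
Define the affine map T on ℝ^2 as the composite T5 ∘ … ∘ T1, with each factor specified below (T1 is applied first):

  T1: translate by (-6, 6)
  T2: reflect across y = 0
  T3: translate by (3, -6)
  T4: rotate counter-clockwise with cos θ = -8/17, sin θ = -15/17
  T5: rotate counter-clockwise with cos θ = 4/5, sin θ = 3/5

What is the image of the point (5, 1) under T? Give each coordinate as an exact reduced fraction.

T(p) = (-1066/85, -337/85)

T1 translate by (-6, 6): (5, 1) → (-1, 7)
T2 reflect across y = 0: (-1, 7) → (-1, -7)
T3 translate by (3, -6): (-1, -7) → (2, -13)
T4 rotate counter-clockwise with cos θ = -8/17, sin θ = -15/17: (2, -13) → (-211/17, 74/17)
T5 rotate counter-clockwise with cos θ = 4/5, sin θ = 3/5: (-211/17, 74/17) → (-1066/85, -337/85)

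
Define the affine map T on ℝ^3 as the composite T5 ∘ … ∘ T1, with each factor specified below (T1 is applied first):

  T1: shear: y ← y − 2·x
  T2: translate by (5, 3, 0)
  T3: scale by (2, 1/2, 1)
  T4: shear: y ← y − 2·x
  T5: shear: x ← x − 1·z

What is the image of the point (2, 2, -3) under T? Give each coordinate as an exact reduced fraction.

T(p) = (17, -55/2, -3)

T1 shear: y ← y − 2·x: (2, 2, -3) → (2, -2, -3)
T2 translate by (5, 3, 0): (2, -2, -3) → (7, 1, -3)
T3 scale by (2, 1/2, 1): (7, 1, -3) → (14, 1/2, -3)
T4 shear: y ← y − 2·x: (14, 1/2, -3) → (14, -55/2, -3)
T5 shear: x ← x − 1·z: (14, -55/2, -3) → (17, -55/2, -3)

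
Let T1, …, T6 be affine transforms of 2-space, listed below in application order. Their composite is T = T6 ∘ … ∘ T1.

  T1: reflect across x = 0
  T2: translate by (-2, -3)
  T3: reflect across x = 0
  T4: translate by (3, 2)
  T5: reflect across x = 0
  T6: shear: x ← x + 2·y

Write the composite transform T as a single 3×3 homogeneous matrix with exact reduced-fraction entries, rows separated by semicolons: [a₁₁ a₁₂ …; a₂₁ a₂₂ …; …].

T = [-1 2 -7; 0 1 -1; 0 0 1]

T1 = [-1 0 0; 0 1 0; 0 0 1]
T2·T1 = [-1 0 -2; 0 1 -3; 0 0 1]
T3·…·T1 = [1 0 2; 0 1 -3; 0 0 1]
T4·…·T1 = [1 0 5; 0 1 -1; 0 0 1]
T5·…·T1 = [-1 0 -5; 0 1 -1; 0 0 1]
T6·…·T1 = [-1 2 -7; 0 1 -1; 0 0 1]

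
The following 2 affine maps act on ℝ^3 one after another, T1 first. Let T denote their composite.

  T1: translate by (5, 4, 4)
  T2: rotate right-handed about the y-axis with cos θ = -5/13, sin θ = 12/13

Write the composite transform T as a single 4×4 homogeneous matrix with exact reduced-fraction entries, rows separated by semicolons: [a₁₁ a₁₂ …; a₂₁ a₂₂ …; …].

T1 = [1 0 0 5; 0 1 0 4; 0 0 1 4; 0 0 0 1]
T2·T1 = [-5/13 0 12/13 23/13; 0 1 0 4; -12/13 0 -5/13 -80/13; 0 0 0 1]

T = [-5/13 0 12/13 23/13; 0 1 0 4; -12/13 0 -5/13 -80/13; 0 0 0 1]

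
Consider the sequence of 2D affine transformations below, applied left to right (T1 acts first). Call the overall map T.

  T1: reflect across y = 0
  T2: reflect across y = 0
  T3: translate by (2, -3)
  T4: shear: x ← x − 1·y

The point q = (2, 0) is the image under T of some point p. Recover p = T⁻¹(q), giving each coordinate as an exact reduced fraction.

T1 = [1 0 0; 0 -1 0; 0 0 1]
T2·T1 = [1 0 0; 0 1 0; 0 0 1]
T3·…·T1 = [1 0 2; 0 1 -3; 0 0 1]
T4·…·T1 = [1 -1 5; 0 1 -3; 0 0 1]
det M = 1; M⁻¹ = [1 1 -2; 0 1 3; 0 0 1]
M⁻¹ · (2, 0)ᵀ = (0, 3)ᵀ

p = (0, 3)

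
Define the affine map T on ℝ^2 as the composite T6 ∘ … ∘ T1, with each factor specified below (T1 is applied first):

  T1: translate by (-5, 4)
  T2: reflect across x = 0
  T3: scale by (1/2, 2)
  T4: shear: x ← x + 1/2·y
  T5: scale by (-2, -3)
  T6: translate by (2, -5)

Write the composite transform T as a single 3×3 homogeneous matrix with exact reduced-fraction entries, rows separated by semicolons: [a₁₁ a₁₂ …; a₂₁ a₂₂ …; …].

T = [1 -2 -11; 0 -6 -29; 0 0 1]

T1 = [1 0 -5; 0 1 4; 0 0 1]
T2·T1 = [-1 0 5; 0 1 4; 0 0 1]
T3·…·T1 = [-1/2 0 5/2; 0 2 8; 0 0 1]
T4·…·T1 = [-1/2 1 13/2; 0 2 8; 0 0 1]
T5·…·T1 = [1 -2 -13; 0 -6 -24; 0 0 1]
T6·…·T1 = [1 -2 -11; 0 -6 -29; 0 0 1]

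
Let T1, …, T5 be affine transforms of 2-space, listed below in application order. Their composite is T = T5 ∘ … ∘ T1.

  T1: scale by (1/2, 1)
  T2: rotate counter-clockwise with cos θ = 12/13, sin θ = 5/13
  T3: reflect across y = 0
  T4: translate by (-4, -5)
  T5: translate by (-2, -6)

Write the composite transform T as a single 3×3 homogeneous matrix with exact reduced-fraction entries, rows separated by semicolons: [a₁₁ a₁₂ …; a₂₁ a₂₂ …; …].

T = [6/13 -5/13 -6; -5/26 -12/13 -11; 0 0 1]

T1 = [1/2 0 0; 0 1 0; 0 0 1]
T2·T1 = [6/13 -5/13 0; 5/26 12/13 0; 0 0 1]
T3·…·T1 = [6/13 -5/13 0; -5/26 -12/13 0; 0 0 1]
T4·…·T1 = [6/13 -5/13 -4; -5/26 -12/13 -5; 0 0 1]
T5·…·T1 = [6/13 -5/13 -6; -5/26 -12/13 -11; 0 0 1]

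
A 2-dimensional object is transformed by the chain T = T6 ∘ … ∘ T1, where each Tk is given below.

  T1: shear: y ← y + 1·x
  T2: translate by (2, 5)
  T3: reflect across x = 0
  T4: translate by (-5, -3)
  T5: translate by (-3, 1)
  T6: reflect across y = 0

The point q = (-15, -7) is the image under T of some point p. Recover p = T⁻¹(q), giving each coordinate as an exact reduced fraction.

T1 = [1 0 0; 1 1 0; 0 0 1]
T2·T1 = [1 0 2; 1 1 5; 0 0 1]
T3·…·T1 = [-1 0 -2; 1 1 5; 0 0 1]
T4·…·T1 = [-1 0 -7; 1 1 2; 0 0 1]
T5·…·T1 = [-1 0 -10; 1 1 3; 0 0 1]
T6·…·T1 = [-1 0 -10; -1 -1 -3; 0 0 1]
det M = 1; M⁻¹ = [-1 0 -10; 1 -1 7; 0 0 1]
M⁻¹ · (-15, -7)ᵀ = (5, -1)ᵀ

p = (5, -1)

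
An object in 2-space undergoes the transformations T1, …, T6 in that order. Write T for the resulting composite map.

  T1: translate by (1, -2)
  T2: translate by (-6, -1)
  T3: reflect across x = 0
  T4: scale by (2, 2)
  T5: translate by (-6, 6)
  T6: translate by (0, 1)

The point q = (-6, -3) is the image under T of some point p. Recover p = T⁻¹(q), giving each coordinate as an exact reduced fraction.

p = (5, -2)

T1 = [1 0 1; 0 1 -2; 0 0 1]
T2·T1 = [1 0 -5; 0 1 -3; 0 0 1]
T3·…·T1 = [-1 0 5; 0 1 -3; 0 0 1]
T4·…·T1 = [-2 0 10; 0 2 -6; 0 0 1]
T5·…·T1 = [-2 0 4; 0 2 0; 0 0 1]
T6·…·T1 = [-2 0 4; 0 2 1; 0 0 1]
det M = -4; M⁻¹ = [-1/2 0 2; 0 1/2 -1/2; 0 0 1]
M⁻¹ · (-6, -3)ᵀ = (5, -2)ᵀ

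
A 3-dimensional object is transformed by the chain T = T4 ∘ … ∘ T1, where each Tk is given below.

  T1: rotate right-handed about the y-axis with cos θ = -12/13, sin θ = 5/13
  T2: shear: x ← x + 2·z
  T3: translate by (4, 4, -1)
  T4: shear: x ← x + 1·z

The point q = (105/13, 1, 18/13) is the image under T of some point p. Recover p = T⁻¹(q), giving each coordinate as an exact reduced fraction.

p = (1, -3, -3)

T1 = [-12/13 0 5/13 0; 0 1 0 0; -5/13 0 -12/13 0; 0 0 0 1]
T2·T1 = [-22/13 0 -19/13 0; 0 1 0 0; -5/13 0 -12/13 0; 0 0 0 1]
T3·…·T1 = [-22/13 0 -19/13 4; 0 1 0 4; -5/13 0 -12/13 -1; 0 0 0 1]
T4·…·T1 = [-27/13 0 -31/13 3; 0 1 0 4; -5/13 0 -12/13 -1; 0 0 0 1]
det M = 1; M⁻¹ = [-12/13 0 31/13 67/13; 0 1 0 -4; 5/13 0 -27/13 -42/13; 0 0 0 1]
M⁻¹ · (105/13, 1, 18/13)ᵀ = (1, -3, -3)ᵀ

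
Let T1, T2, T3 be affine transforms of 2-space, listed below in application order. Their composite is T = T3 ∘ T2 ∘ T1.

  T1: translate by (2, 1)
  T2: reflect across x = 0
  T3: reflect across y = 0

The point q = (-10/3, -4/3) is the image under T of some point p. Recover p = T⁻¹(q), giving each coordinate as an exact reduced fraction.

T1 = [1 0 2; 0 1 1; 0 0 1]
T2·T1 = [-1 0 -2; 0 1 1; 0 0 1]
T3·…·T1 = [-1 0 -2; 0 -1 -1; 0 0 1]
det M = 1; M⁻¹ = [-1 0 -2; 0 -1 -1; 0 0 1]
M⁻¹ · (-10/3, -4/3)ᵀ = (4/3, 1/3)ᵀ

p = (4/3, 1/3)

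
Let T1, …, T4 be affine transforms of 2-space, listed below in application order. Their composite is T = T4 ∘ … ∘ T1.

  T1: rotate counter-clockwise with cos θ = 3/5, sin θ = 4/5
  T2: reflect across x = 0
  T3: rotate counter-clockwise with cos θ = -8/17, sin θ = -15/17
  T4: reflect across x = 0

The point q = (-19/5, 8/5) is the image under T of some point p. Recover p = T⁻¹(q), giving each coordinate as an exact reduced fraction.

p = (4, -1)

T1 = [3/5 -4/5 0; 4/5 3/5 0; 0 0 1]
T2·T1 = [-3/5 4/5 0; 4/5 3/5 0; 0 0 1]
T3·…·T1 = [84/85 13/85 0; 13/85 -84/85 0; 0 0 1]
T4·…·T1 = [-84/85 -13/85 0; 13/85 -84/85 0; 0 0 1]
det M = 1; M⁻¹ = [-84/85 13/85 0; -13/85 -84/85 0; 0 0 1]
M⁻¹ · (-19/5, 8/5)ᵀ = (4, -1)ᵀ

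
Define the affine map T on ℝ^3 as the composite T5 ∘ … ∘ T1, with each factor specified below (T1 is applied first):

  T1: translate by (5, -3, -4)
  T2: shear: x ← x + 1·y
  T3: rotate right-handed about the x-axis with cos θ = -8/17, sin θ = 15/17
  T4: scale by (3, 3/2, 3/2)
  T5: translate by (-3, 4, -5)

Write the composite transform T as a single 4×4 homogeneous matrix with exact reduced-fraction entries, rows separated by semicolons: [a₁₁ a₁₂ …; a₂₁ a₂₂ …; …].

T = [3 3 0 3; 0 -12/17 -45/34 194/17; 0 45/34 -12/17 -209/34; 0 0 0 1]

T1 = [1 0 0 5; 0 1 0 -3; 0 0 1 -4; 0 0 0 1]
T2·T1 = [1 1 0 2; 0 1 0 -3; 0 0 1 -4; 0 0 0 1]
T3·…·T1 = [1 1 0 2; 0 -8/17 -15/17 84/17; 0 15/17 -8/17 -13/17; 0 0 0 1]
T4·…·T1 = [3 3 0 6; 0 -12/17 -45/34 126/17; 0 45/34 -12/17 -39/34; 0 0 0 1]
T5·…·T1 = [3 3 0 3; 0 -12/17 -45/34 194/17; 0 45/34 -12/17 -209/34; 0 0 0 1]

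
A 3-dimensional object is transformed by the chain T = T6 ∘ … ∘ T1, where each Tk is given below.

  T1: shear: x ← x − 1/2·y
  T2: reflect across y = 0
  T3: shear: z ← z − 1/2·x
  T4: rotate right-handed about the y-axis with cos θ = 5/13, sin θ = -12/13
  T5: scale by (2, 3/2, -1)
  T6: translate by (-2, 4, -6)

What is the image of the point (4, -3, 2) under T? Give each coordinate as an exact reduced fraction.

T(p) = (47/13, 17/2, -561/52)

T1 shear: x ← x − 1/2·y: (4, -3, 2) → (11/2, -3, 2)
T2 reflect across y = 0: (11/2, -3, 2) → (11/2, 3, 2)
T3 shear: z ← z − 1/2·x: (11/2, 3, 2) → (11/2, 3, -3/4)
T4 rotate right-handed about the y-axis with cos θ = 5/13, sin θ = -12/13: (11/2, 3, -3/4) → (73/26, 3, 249/52)
T5 scale by (2, 3/2, -1): (73/26, 3, 249/52) → (73/13, 9/2, -249/52)
T6 translate by (-2, 4, -6): (73/13, 9/2, -249/52) → (47/13, 17/2, -561/52)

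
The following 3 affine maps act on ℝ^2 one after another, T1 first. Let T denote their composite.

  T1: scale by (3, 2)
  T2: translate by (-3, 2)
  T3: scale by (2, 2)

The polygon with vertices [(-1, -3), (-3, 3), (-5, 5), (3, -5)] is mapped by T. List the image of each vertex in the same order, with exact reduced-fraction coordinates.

T1 scale by (3, 2): (-1, -3) → (-3, -6); (-3, 3) → (-9, 6); (-5, 5) → (-15, 10); (3, -5) → (9, -10)
T2 translate by (-3, 2): (-3, -6) → (-6, -4); (-9, 6) → (-12, 8); (-15, 10) → (-18, 12); (9, -10) → (6, -8)
T3 scale by (2, 2): (-6, -4) → (-12, -8); (-12, 8) → (-24, 16); (-18, 12) → (-36, 24); (6, -8) → (12, -16)

image vertices: (-12, -8), (-24, 16), (-36, 24), (12, -16)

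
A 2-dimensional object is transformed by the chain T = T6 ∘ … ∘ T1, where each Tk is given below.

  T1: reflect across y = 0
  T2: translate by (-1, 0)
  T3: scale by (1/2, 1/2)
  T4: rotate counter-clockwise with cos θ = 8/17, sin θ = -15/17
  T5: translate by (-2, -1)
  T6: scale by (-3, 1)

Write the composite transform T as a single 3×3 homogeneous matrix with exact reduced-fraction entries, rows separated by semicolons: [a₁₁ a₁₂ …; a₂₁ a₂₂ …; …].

T1 = [1 0 0; 0 -1 0; 0 0 1]
T2·T1 = [1 0 -1; 0 -1 0; 0 0 1]
T3·…·T1 = [1/2 0 -1/2; 0 -1/2 0; 0 0 1]
T4·…·T1 = [4/17 -15/34 -4/17; -15/34 -4/17 15/34; 0 0 1]
T5·…·T1 = [4/17 -15/34 -38/17; -15/34 -4/17 -19/34; 0 0 1]
T6·…·T1 = [-12/17 45/34 114/17; -15/34 -4/17 -19/34; 0 0 1]

T = [-12/17 45/34 114/17; -15/34 -4/17 -19/34; 0 0 1]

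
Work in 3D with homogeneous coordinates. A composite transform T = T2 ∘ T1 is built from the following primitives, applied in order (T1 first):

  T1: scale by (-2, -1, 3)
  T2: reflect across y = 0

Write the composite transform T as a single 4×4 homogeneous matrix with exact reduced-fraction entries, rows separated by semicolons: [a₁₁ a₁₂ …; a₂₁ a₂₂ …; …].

T1 = [-2 0 0 0; 0 -1 0 0; 0 0 3 0; 0 0 0 1]
T2·T1 = [-2 0 0 0; 0 1 0 0; 0 0 3 0; 0 0 0 1]

T = [-2 0 0 0; 0 1 0 0; 0 0 3 0; 0 0 0 1]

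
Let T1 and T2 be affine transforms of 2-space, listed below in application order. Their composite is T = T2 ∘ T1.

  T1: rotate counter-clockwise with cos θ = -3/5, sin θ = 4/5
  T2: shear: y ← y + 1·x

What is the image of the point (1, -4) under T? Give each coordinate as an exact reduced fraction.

T(p) = (13/5, 29/5)

T1 rotate counter-clockwise with cos θ = -3/5, sin θ = 4/5: (1, -4) → (13/5, 16/5)
T2 shear: y ← y + 1·x: (13/5, 16/5) → (13/5, 29/5)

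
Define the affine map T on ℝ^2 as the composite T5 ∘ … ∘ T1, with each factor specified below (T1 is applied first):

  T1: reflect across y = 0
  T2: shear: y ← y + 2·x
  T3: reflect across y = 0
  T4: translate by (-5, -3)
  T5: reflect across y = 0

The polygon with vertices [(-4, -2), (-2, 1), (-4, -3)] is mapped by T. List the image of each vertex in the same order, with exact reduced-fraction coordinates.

T1 reflect across y = 0: (-4, -2) → (-4, 2); (-2, 1) → (-2, -1); (-4, -3) → (-4, 3)
T2 shear: y ← y + 2·x: (-4, 2) → (-4, -6); (-2, -1) → (-2, -5); (-4, 3) → (-4, -5)
T3 reflect across y = 0: (-4, -6) → (-4, 6); (-2, -5) → (-2, 5); (-4, -5) → (-4, 5)
T4 translate by (-5, -3): (-4, 6) → (-9, 3); (-2, 5) → (-7, 2); (-4, 5) → (-9, 2)
T5 reflect across y = 0: (-9, 3) → (-9, -3); (-7, 2) → (-7, -2); (-9, 2) → (-9, -2)

image vertices: (-9, -3), (-7, -2), (-9, -2)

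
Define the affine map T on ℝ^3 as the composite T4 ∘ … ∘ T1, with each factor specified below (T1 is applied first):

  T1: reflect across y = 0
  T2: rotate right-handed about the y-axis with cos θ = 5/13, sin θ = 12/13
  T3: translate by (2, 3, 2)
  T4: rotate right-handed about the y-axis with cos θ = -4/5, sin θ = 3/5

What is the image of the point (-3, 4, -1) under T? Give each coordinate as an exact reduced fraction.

T1 reflect across y = 0: (-3, 4, -1) → (-3, -4, -1)
T2 rotate right-handed about the y-axis with cos θ = 5/13, sin θ = 12/13: (-3, -4, -1) → (-27/13, -4, 31/13)
T3 translate by (2, 3, 2): (-27/13, -4, 31/13) → (-1/13, -1, 57/13)
T4 rotate right-handed about the y-axis with cos θ = -4/5, sin θ = 3/5: (-1/13, -1, 57/13) → (35/13, -1, -45/13)

T(p) = (35/13, -1, -45/13)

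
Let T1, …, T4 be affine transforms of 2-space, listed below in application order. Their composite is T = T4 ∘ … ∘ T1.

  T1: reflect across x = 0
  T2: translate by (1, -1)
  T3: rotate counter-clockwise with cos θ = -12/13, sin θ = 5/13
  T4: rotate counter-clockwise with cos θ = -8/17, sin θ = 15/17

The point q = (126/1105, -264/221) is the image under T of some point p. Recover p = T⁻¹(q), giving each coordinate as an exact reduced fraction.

p = (-1/5, 1)

T1 = [-1 0 0; 0 1 0; 0 0 1]
T2·T1 = [-1 0 1; 0 1 -1; 0 0 1]
T3·…·T1 = [12/13 -5/13 -7/13; -5/13 -12/13 17/13; 0 0 1]
T4·…·T1 = [-21/221 220/221 -199/221; 220/221 21/221 -241/221; 0 0 1]
det M = -1; M⁻¹ = [-21/221 220/221 1; 220/221 21/221 1; 0 0 1]
M⁻¹ · (126/1105, -264/221)ᵀ = (-1/5, 1)ᵀ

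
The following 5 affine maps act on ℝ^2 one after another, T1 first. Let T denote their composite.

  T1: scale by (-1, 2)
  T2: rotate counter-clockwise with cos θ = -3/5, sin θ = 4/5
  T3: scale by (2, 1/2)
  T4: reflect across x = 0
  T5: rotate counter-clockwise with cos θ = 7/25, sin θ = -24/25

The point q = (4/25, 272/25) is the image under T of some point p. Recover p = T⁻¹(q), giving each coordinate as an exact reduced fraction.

T1 = [-1 0 0; 0 2 0; 0 0 1]
T2·T1 = [3/5 -8/5 0; -4/5 -6/5 0; 0 0 1]
T3·…·T1 = [6/5 -16/5 0; -2/5 -3/5 0; 0 0 1]
T4·…·T1 = [-6/5 16/5 0; -2/5 -3/5 0; 0 0 1]
T5·…·T1 = [-18/25 8/25 0; 26/25 -81/25 0; 0 0 1]
det M = 2; M⁻¹ = [-81/50 -4/25 0; -13/25 -9/25 0; 0 0 1]
M⁻¹ · (4/25, 272/25)ᵀ = (-2, -4)ᵀ

p = (-2, -4)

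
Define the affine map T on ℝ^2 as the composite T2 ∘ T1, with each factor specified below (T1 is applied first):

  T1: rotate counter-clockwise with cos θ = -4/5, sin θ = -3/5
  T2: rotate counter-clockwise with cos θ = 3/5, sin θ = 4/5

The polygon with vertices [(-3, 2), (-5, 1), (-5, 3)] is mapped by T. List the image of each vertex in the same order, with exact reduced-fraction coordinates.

T1 rotate counter-clockwise with cos θ = -4/5, sin θ = -3/5: (-3, 2) → (18/5, 1/5); (-5, 1) → (23/5, 11/5); (-5, 3) → (29/5, 3/5)
T2 rotate counter-clockwise with cos θ = 3/5, sin θ = 4/5: (18/5, 1/5) → (2, 3); (23/5, 11/5) → (1, 5); (29/5, 3/5) → (3, 5)

image vertices: (2, 3), (1, 5), (3, 5)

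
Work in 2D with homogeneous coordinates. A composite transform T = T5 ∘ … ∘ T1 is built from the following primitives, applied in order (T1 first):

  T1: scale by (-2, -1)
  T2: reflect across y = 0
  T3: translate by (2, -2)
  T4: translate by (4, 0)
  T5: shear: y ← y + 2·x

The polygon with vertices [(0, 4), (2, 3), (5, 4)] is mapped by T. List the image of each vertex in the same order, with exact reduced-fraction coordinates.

T1 scale by (-2, -1): (0, 4) → (0, -4); (2, 3) → (-4, -3); (5, 4) → (-10, -4)
T2 reflect across y = 0: (0, -4) → (0, 4); (-4, -3) → (-4, 3); (-10, -4) → (-10, 4)
T3 translate by (2, -2): (0, 4) → (2, 2); (-4, 3) → (-2, 1); (-10, 4) → (-8, 2)
T4 translate by (4, 0): (2, 2) → (6, 2); (-2, 1) → (2, 1); (-8, 2) → (-4, 2)
T5 shear: y ← y + 2·x: (6, 2) → (6, 14); (2, 1) → (2, 5); (-4, 2) → (-4, -6)

image vertices: (6, 14), (2, 5), (-4, -6)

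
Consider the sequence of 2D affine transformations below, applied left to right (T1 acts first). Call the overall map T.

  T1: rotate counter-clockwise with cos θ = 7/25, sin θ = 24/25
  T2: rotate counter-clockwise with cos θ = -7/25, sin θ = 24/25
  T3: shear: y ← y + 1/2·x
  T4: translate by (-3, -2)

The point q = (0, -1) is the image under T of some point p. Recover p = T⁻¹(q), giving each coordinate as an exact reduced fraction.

p = (-3, 1/2)

T1 = [7/25 -24/25 0; 24/25 7/25 0; 0 0 1]
T2·T1 = [-1 0 0; 0 -1 0; 0 0 1]
T3·…·T1 = [-1 0 0; -1/2 -1 0; 0 0 1]
T4·…·T1 = [-1 0 -3; -1/2 -1 -2; 0 0 1]
det M = 1; M⁻¹ = [-1 0 -3; 1/2 -1 -1/2; 0 0 1]
M⁻¹ · (0, -1)ᵀ = (-3, 1/2)ᵀ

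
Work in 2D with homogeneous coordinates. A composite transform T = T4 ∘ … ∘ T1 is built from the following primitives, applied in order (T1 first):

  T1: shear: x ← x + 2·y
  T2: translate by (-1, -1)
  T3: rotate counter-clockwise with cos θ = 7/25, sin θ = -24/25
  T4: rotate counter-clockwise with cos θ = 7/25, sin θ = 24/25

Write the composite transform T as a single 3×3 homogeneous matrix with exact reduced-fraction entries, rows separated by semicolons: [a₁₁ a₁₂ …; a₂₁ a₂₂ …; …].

T1 = [1 2 0; 0 1 0; 0 0 1]
T2·T1 = [1 2 -1; 0 1 -1; 0 0 1]
T3·…·T1 = [7/25 38/25 -31/25; -24/25 -41/25 17/25; 0 0 1]
T4·…·T1 = [1 2 -1; 0 1 -1; 0 0 1]

T = [1 2 -1; 0 1 -1; 0 0 1]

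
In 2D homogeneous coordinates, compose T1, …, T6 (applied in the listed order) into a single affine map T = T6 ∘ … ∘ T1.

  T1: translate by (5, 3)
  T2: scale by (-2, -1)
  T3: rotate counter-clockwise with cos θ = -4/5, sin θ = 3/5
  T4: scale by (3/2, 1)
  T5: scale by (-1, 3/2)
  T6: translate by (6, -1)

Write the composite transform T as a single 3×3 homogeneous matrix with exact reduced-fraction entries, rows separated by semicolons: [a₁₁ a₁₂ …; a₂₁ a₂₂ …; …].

T1 = [1 0 5; 0 1 3; 0 0 1]
T2·T1 = [-2 0 -10; 0 -1 -3; 0 0 1]
T3·…·T1 = [8/5 3/5 49/5; -6/5 4/5 -18/5; 0 0 1]
T4·…·T1 = [12/5 9/10 147/10; -6/5 4/5 -18/5; 0 0 1]
T5·…·T1 = [-12/5 -9/10 -147/10; -9/5 6/5 -27/5; 0 0 1]
T6·…·T1 = [-12/5 -9/10 -87/10; -9/5 6/5 -32/5; 0 0 1]

T = [-12/5 -9/10 -87/10; -9/5 6/5 -32/5; 0 0 1]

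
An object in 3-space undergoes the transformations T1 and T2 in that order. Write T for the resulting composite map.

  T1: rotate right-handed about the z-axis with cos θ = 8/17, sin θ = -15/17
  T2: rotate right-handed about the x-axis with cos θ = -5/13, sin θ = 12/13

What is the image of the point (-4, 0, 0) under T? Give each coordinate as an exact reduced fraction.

T(p) = (-32/17, -300/221, 720/221)

T1 rotate right-handed about the z-axis with cos θ = 8/17, sin θ = -15/17: (-4, 0, 0) → (-32/17, 60/17, 0)
T2 rotate right-handed about the x-axis with cos θ = -5/13, sin θ = 12/13: (-32/17, 60/17, 0) → (-32/17, -300/221, 720/221)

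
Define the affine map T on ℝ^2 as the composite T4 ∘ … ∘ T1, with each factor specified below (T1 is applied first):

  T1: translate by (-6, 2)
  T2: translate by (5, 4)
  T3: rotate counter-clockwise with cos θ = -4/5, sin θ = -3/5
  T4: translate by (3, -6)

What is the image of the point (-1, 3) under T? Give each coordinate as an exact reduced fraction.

T(p) = (10, -12)

T1 translate by (-6, 2): (-1, 3) → (-7, 5)
T2 translate by (5, 4): (-7, 5) → (-2, 9)
T3 rotate counter-clockwise with cos θ = -4/5, sin θ = -3/5: (-2, 9) → (7, -6)
T4 translate by (3, -6): (7, -6) → (10, -12)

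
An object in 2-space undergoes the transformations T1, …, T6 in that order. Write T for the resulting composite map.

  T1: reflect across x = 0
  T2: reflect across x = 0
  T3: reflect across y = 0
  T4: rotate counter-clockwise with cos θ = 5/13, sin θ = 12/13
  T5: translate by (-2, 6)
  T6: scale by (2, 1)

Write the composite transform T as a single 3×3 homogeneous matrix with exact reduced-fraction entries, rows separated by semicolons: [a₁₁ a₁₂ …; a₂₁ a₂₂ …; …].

T = [10/13 24/13 -4; 12/13 -5/13 6; 0 0 1]

T1 = [-1 0 0; 0 1 0; 0 0 1]
T2·T1 = [1 0 0; 0 1 0; 0 0 1]
T3·…·T1 = [1 0 0; 0 -1 0; 0 0 1]
T4·…·T1 = [5/13 12/13 0; 12/13 -5/13 0; 0 0 1]
T5·…·T1 = [5/13 12/13 -2; 12/13 -5/13 6; 0 0 1]
T6·…·T1 = [10/13 24/13 -4; 12/13 -5/13 6; 0 0 1]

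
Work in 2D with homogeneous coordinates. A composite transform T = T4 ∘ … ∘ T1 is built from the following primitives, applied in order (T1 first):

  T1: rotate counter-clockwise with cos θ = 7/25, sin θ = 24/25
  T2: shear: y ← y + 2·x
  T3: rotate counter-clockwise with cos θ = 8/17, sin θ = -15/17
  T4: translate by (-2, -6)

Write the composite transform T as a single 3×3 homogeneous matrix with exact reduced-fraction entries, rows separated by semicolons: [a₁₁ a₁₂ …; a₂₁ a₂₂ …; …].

T1 = [7/25 -24/25 0; 24/25 7/25 0; 0 0 1]
T2·T1 = [7/25 -24/25 0; 38/25 -41/25 0; 0 0 1]
T3·…·T1 = [626/425 -807/425 0; 199/425 32/425 0; 0 0 1]
T4·…·T1 = [626/425 -807/425 -2; 199/425 32/425 -6; 0 0 1]

T = [626/425 -807/425 -2; 199/425 32/425 -6; 0 0 1]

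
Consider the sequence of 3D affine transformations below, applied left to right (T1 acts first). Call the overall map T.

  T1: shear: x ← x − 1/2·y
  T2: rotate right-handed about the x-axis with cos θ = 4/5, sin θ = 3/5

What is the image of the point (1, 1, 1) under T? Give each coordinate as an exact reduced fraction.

T(p) = (1/2, 1/5, 7/5)

T1 shear: x ← x − 1/2·y: (1, 1, 1) → (1/2, 1, 1)
T2 rotate right-handed about the x-axis with cos θ = 4/5, sin θ = 3/5: (1/2, 1, 1) → (1/2, 1/5, 7/5)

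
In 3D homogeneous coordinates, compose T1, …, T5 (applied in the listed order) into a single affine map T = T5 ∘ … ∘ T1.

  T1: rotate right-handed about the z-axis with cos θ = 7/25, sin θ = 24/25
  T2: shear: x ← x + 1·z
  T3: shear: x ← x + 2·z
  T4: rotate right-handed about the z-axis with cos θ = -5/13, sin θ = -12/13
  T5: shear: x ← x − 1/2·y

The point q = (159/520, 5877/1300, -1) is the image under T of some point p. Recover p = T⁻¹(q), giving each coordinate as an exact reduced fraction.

T1 = [7/25 -24/25 0 0; 24/25 7/25 0 0; 0 0 1 0; 0 0 0 1]
T2·T1 = [7/25 -24/25 1 0; 24/25 7/25 0 0; 0 0 1 0; 0 0 0 1]
T3·…·T1 = [7/25 -24/25 3 0; 24/25 7/25 0 0; 0 0 1 0; 0 0 0 1]
T4·…·T1 = [253/325 204/325 -15/13 0; -204/325 253/325 -36/13 0; 0 0 1 0; 0 0 0 1]
T5·…·T1 = [71/65 31/130 3/13 0; -204/325 253/325 -36/13 0; 0 0 1 0; 0 0 0 1]
det M = 1; M⁻¹ = [253/325 -31/130 -21/25 0; 204/325 71/65 72/25 0; 0 0 1 0; 0 0 0 1]
M⁻¹ · (159/520, 5877/1300, -1)ᵀ = (0, 9/4, -1)ᵀ

p = (0, 9/4, -1)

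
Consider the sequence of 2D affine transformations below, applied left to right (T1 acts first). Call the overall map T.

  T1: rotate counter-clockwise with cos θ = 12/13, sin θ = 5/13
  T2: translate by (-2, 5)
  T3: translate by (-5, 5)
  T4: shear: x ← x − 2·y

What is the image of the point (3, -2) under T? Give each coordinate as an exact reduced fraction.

T1 rotate counter-clockwise with cos θ = 12/13, sin θ = 5/13: (3, -2) → (46/13, -9/13)
T2 translate by (-2, 5): (46/13, -9/13) → (20/13, 56/13)
T3 translate by (-5, 5): (20/13, 56/13) → (-45/13, 121/13)
T4 shear: x ← x − 2·y: (-45/13, 121/13) → (-287/13, 121/13)

T(p) = (-287/13, 121/13)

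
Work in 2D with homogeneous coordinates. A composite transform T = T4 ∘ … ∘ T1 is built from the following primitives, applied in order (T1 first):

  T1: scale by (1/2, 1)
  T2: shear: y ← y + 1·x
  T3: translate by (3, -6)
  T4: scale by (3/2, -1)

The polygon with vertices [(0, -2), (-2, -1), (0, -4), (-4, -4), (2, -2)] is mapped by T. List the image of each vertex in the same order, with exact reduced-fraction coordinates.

T1 scale by (1/2, 1): (0, -2) → (0, -2); (-2, -1) → (-1, -1); (0, -4) → (0, -4); (-4, -4) → (-2, -4); (2, -2) → (1, -2)
T2 shear: y ← y + 1·x: (0, -2) → (0, -2); (-1, -1) → (-1, -2); (0, -4) → (0, -4); (-2, -4) → (-2, -6); (1, -2) → (1, -1)
T3 translate by (3, -6): (0, -2) → (3, -8); (-1, -2) → (2, -8); (0, -4) → (3, -10); (-2, -6) → (1, -12); (1, -1) → (4, -7)
T4 scale by (3/2, -1): (3, -8) → (9/2, 8); (2, -8) → (3, 8); (3, -10) → (9/2, 10); (1, -12) → (3/2, 12); (4, -7) → (6, 7)

image vertices: (9/2, 8), (3, 8), (9/2, 10), (3/2, 12), (6, 7)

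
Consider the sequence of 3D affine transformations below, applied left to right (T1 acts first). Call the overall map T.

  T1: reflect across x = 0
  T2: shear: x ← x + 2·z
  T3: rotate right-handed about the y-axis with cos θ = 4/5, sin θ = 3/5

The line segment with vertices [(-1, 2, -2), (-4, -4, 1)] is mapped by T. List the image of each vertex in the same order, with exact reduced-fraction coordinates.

image vertices: (-18/5, 2, 1/5), (27/5, -4, -14/5)

T1 reflect across x = 0: (-1, 2, -2) → (1, 2, -2); (-4, -4, 1) → (4, -4, 1)
T2 shear: x ← x + 2·z: (1, 2, -2) → (-3, 2, -2); (4, -4, 1) → (6, -4, 1)
T3 rotate right-handed about the y-axis with cos θ = 4/5, sin θ = 3/5: (-3, 2, -2) → (-18/5, 2, 1/5); (6, -4, 1) → (27/5, -4, -14/5)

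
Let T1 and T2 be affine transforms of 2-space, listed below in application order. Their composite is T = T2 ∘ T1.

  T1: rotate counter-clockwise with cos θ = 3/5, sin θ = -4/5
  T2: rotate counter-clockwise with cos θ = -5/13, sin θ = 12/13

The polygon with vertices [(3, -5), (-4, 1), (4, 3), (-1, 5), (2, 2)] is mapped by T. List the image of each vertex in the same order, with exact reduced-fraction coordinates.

T1 rotate counter-clockwise with cos θ = 3/5, sin θ = -4/5: (3, -5) → (-11/5, -27/5); (-4, 1) → (-8/5, 19/5); (4, 3) → (24/5, -7/5); (-1, 5) → (17/5, 19/5); (2, 2) → (14/5, -2/5)
T2 rotate counter-clockwise with cos θ = -5/13, sin θ = 12/13: (-11/5, -27/5) → (379/65, 3/65); (-8/5, 19/5) → (-188/65, -191/65); (24/5, -7/5) → (-36/65, 323/65); (17/5, 19/5) → (-313/65, 109/65); (14/5, -2/5) → (-46/65, 178/65)

image vertices: (379/65, 3/65), (-188/65, -191/65), (-36/65, 323/65), (-313/65, 109/65), (-46/65, 178/65)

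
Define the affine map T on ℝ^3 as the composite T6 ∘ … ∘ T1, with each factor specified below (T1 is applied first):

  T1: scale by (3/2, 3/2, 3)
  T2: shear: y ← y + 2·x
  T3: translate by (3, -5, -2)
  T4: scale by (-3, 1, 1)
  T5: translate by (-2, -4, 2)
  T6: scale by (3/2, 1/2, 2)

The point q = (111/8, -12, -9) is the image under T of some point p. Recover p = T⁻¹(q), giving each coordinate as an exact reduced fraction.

T1 = [3/2 0 0 0; 0 3/2 0 0; 0 0 3 0; 0 0 0 1]
T2·T1 = [3/2 0 0 0; 3 3/2 0 0; 0 0 3 0; 0 0 0 1]
T3·…·T1 = [3/2 0 0 3; 3 3/2 0 -5; 0 0 3 -2; 0 0 0 1]
T4·…·T1 = [-9/2 0 0 -9; 3 3/2 0 -5; 0 0 3 -2; 0 0 0 1]
T5·…·T1 = [-9/2 0 0 -11; 3 3/2 0 -9; 0 0 3 0; 0 0 0 1]
T6·…·T1 = [-27/4 0 0 -33/2; 3/2 3/4 0 -9/2; 0 0 6 0; 0 0 0 1]
det M = -243/8; M⁻¹ = [-4/27 0 0 -22/9; 8/27 4/3 0 98/9; 0 0 1/6 0; 0 0 0 1]
M⁻¹ · (111/8, -12, -9)ᵀ = (-9/2, -1, -3/2)ᵀ

p = (-9/2, -1, -3/2)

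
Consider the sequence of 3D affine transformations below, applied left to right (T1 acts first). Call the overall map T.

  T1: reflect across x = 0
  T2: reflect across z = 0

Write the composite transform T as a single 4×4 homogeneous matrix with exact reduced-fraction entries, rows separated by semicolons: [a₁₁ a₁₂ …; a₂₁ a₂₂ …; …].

T = [-1 0 0 0; 0 1 0 0; 0 0 -1 0; 0 0 0 1]

T1 = [-1 0 0 0; 0 1 0 0; 0 0 1 0; 0 0 0 1]
T2·T1 = [-1 0 0 0; 0 1 0 0; 0 0 -1 0; 0 0 0 1]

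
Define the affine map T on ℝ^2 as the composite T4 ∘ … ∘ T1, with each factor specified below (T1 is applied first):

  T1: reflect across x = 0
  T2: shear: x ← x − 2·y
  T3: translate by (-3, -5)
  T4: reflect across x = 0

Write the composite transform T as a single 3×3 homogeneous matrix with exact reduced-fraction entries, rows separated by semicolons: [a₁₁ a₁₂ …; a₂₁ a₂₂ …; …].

T1 = [-1 0 0; 0 1 0; 0 0 1]
T2·T1 = [-1 -2 0; 0 1 0; 0 0 1]
T3·…·T1 = [-1 -2 -3; 0 1 -5; 0 0 1]
T4·…·T1 = [1 2 3; 0 1 -5; 0 0 1]

T = [1 2 3; 0 1 -5; 0 0 1]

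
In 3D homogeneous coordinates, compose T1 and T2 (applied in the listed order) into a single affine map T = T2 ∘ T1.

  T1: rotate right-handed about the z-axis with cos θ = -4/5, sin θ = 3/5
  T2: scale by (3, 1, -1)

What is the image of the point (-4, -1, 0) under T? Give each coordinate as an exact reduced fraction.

T1 rotate right-handed about the z-axis with cos θ = -4/5, sin θ = 3/5: (-4, -1, 0) → (19/5, -8/5, 0)
T2 scale by (3, 1, -1): (19/5, -8/5, 0) → (57/5, -8/5, 0)

T(p) = (57/5, -8/5, 0)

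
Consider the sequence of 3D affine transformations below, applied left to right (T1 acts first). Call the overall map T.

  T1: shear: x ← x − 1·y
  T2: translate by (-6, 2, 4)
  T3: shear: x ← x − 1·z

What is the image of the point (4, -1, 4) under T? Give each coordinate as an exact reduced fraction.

T(p) = (-9, 1, 8)

T1 shear: x ← x − 1·y: (4, -1, 4) → (5, -1, 4)
T2 translate by (-6, 2, 4): (5, -1, 4) → (-1, 1, 8)
T3 shear: x ← x − 1·z: (-1, 1, 8) → (-9, 1, 8)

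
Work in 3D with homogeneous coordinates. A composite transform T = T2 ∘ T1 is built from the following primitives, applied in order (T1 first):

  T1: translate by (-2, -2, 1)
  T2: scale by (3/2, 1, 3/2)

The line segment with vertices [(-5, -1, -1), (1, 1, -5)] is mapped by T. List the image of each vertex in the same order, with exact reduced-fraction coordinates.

image vertices: (-21/2, -3, 0), (-3/2, -1, -6)

T1 translate by (-2, -2, 1): (-5, -1, -1) → (-7, -3, 0); (1, 1, -5) → (-1, -1, -4)
T2 scale by (3/2, 1, 3/2): (-7, -3, 0) → (-21/2, -3, 0); (-1, -1, -4) → (-3/2, -1, -6)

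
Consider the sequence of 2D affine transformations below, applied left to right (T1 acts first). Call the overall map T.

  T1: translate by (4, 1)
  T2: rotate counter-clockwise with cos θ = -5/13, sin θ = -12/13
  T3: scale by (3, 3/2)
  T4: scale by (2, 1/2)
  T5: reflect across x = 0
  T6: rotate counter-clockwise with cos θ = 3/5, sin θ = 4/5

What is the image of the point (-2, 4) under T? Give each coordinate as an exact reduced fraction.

T(p) = (-753/65, -5241/260)

T1 translate by (4, 1): (-2, 4) → (2, 5)
T2 rotate counter-clockwise with cos θ = -5/13, sin θ = -12/13: (2, 5) → (50/13, -49/13)
T3 scale by (3, 3/2): (50/13, -49/13) → (150/13, -147/26)
T4 scale by (2, 1/2): (150/13, -147/26) → (300/13, -147/52)
T5 reflect across x = 0: (300/13, -147/52) → (-300/13, -147/52)
T6 rotate counter-clockwise with cos θ = 3/5, sin θ = 4/5: (-300/13, -147/52) → (-753/65, -5241/260)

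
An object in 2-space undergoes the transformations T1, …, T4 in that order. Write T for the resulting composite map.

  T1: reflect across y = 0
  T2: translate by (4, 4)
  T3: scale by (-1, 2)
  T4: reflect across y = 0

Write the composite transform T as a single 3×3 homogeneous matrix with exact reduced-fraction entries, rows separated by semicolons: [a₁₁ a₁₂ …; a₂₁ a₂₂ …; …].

T = [-1 0 -4; 0 2 -8; 0 0 1]

T1 = [1 0 0; 0 -1 0; 0 0 1]
T2·T1 = [1 0 4; 0 -1 4; 0 0 1]
T3·…·T1 = [-1 0 -4; 0 -2 8; 0 0 1]
T4·…·T1 = [-1 0 -4; 0 2 -8; 0 0 1]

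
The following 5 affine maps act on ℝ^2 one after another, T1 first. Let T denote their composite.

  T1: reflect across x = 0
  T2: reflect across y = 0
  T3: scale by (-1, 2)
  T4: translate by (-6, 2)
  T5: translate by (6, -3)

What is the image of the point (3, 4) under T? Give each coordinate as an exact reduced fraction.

T(p) = (3, -9)

T1 reflect across x = 0: (3, 4) → (-3, 4)
T2 reflect across y = 0: (-3, 4) → (-3, -4)
T3 scale by (-1, 2): (-3, -4) → (3, -8)
T4 translate by (-6, 2): (3, -8) → (-3, -6)
T5 translate by (6, -3): (-3, -6) → (3, -9)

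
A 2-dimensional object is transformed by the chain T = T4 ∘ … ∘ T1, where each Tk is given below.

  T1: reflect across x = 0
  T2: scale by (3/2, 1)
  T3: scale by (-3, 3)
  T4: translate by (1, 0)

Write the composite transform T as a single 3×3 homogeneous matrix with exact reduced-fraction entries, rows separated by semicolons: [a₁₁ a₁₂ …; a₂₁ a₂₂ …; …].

T1 = [-1 0 0; 0 1 0; 0 0 1]
T2·T1 = [-3/2 0 0; 0 1 0; 0 0 1]
T3·…·T1 = [9/2 0 0; 0 3 0; 0 0 1]
T4·…·T1 = [9/2 0 1; 0 3 0; 0 0 1]

T = [9/2 0 1; 0 3 0; 0 0 1]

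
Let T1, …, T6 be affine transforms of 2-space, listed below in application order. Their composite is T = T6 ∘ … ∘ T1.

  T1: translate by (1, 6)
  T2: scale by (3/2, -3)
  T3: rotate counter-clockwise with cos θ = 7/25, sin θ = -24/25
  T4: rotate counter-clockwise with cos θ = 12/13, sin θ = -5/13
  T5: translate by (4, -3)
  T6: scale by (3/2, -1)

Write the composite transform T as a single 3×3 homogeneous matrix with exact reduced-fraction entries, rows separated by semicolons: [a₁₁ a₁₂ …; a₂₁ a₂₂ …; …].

T1 = [1 0 1; 0 1 6; 0 0 1]
T2·T1 = [3/2 0 3/2; 0 -3 -18; 0 0 1]
T3·…·T1 = [21/50 -72/25 -843/50; -36/25 -21/25 -162/25; 0 0 1]
T4·…·T1 = [-54/325 -969/325 -5868/325; -969/650 108/325 327/650; 0 0 1]
T5·…·T1 = [-54/325 -969/325 -4568/325; -969/650 108/325 -1623/650; 0 0 1]
T6·…·T1 = [-81/325 -2907/650 -6852/325; 969/650 -108/325 1623/650; 0 0 1]

T = [-81/325 -2907/650 -6852/325; 969/650 -108/325 1623/650; 0 0 1]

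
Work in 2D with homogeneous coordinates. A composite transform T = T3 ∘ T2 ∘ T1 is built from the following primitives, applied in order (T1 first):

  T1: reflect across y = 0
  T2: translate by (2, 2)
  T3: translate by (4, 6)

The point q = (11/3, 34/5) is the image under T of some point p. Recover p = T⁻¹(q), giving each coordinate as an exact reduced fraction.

T1 = [1 0 0; 0 -1 0; 0 0 1]
T2·T1 = [1 0 2; 0 -1 2; 0 0 1]
T3·…·T1 = [1 0 6; 0 -1 8; 0 0 1]
det M = -1; M⁻¹ = [1 0 -6; 0 -1 8; 0 0 1]
M⁻¹ · (11/3, 34/5)ᵀ = (-7/3, 6/5)ᵀ

p = (-7/3, 6/5)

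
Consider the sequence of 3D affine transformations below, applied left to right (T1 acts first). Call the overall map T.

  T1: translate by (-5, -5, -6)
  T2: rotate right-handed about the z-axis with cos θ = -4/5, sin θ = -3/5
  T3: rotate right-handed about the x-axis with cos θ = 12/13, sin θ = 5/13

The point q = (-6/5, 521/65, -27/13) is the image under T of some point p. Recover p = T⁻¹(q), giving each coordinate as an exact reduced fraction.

p = (2, -1, 1)

T1 = [1 0 0 -5; 0 1 0 -5; 0 0 1 -6; 0 0 0 1]
T2·T1 = [-4/5 3/5 0 1; -3/5 -4/5 0 7; 0 0 1 -6; 0 0 0 1]
T3·…·T1 = [-4/5 3/5 0 1; -36/65 -48/65 -5/13 114/13; -3/13 -4/13 12/13 -37/13; 0 0 0 1]
det M = 1; M⁻¹ = [-4/5 -36/65 -3/13 5; 3/5 -48/65 -4/13 5; 0 -5/13 12/13 6; 0 0 0 1]
M⁻¹ · (-6/5, 521/65, -27/13)ᵀ = (2, -1, 1)ᵀ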